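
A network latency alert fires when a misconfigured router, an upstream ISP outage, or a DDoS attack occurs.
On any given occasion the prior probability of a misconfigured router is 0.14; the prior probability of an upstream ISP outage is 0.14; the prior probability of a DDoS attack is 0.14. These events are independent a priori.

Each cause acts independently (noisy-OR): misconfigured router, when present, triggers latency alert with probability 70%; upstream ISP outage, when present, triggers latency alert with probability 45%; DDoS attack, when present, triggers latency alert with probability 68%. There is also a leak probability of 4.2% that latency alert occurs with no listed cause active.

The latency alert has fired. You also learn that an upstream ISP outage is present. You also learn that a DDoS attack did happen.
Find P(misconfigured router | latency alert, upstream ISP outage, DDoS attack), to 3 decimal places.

P(misconfigured router | latency alert, upstream ISP outage, DDoS attack) ≈ 0.157

Under noisy-OR, P(latency alert | causes) = 1 − (1−0.042)·∏(1−qᵢ) over the active causes.
P(latency alert | upstream ISP outage, DDoS attack) = 0.831392·0.86 + 0.949418·0.14 = 0.714997 + 0.132919 = 0.847916
Restricting to configurations with misconfigured router present: 0.949418·0.14 = 0.132919.
Hence the posterior is 0.132919/0.847916 ≈ 0.157.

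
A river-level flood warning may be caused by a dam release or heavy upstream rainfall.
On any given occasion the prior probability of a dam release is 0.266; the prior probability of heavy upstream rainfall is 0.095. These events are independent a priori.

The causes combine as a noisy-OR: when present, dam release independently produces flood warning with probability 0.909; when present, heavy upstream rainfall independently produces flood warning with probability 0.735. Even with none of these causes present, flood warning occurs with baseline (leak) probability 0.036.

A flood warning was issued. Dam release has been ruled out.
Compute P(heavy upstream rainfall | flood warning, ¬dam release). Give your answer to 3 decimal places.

Under noisy-OR, P(flood warning | causes) = 1 − (1−0.036)·∏(1−qᵢ) over the active causes.
P(flood warning | ¬dam release) = 0.036*0.905 + 0.74454*0.095 = 0.032580 + 0.070731 = 0.103311
Restricting to configurations with heavy upstream rainfall present: 0.74454*0.095 = 0.070731.
Hence the posterior is 0.070731/0.103311 ≈ 0.685.

P(heavy upstream rainfall | flood warning, ¬dam release) ≈ 0.685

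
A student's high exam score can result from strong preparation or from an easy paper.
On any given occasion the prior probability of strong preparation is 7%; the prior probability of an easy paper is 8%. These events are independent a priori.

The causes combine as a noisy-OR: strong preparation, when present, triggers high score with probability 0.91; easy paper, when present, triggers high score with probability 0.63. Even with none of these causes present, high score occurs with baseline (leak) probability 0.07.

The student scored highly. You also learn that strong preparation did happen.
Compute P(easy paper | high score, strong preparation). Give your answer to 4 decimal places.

Under noisy-OR, P(high score | causes) = 1 − (1−0.07)·∏(1−qᵢ) over the active causes.
P(high score | strong preparation) = 0.9163·0.92 + 0.969031·0.08 = 0.842996 + 0.077522 = 0.920518
Restricting to configurations with easy paper present: 0.969031·0.08 = 0.077522.
P(easy paper | high score, strong preparation) = 0.077522 / 0.920518 ≈ 0.0842

P(easy paper | high score, strong preparation) ≈ 0.0842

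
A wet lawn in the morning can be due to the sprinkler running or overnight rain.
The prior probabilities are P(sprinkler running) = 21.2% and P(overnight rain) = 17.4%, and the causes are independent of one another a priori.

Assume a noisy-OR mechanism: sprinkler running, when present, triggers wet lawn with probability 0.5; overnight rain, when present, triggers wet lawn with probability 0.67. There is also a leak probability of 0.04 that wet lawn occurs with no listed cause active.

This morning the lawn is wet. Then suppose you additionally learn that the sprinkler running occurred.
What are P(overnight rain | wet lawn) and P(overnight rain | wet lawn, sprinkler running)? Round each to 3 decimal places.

P(overnight rain | wet lawn) ≈ 0.516; P(overnight rain | wet lawn, sprinkler running) ≈ 0.254

Under noisy-OR, P(wet lawn | causes) = 1 − (1−0.04)·∏(1−qᵢ) over the active causes.
P(wet lawn) = 0.04*0.788*0.826 + 0.6832*0.788*0.174 + 0.52*0.212*0.826 + 0.8416*0.212*0.174 = 0.026036 + 0.093675 + 0.091058 + 0.031045 = 0.241814
The overnight rain-present share is 0.093675 + 0.031045 = 0.124720.
So P(overnight rain | wet lawn) = 0.124720/0.241814 ≈ 0.516.

Now condition on the additional information:
P(wet lawn | sprinkler running) = 0.52×0.826 + 0.8416×0.174 = 0.429520 + 0.146438 = 0.575958
Restricting to configurations with overnight rain present: 0.8416×0.174 = 0.146438.
P(overnight rain | wet lawn, sprinkler running) = 0.146438 / 0.575958 ≈ 0.254
Conditioning on sprinkler running lowers the posterior on overnight rain: the classic explaining-away effect in a common-effect structure.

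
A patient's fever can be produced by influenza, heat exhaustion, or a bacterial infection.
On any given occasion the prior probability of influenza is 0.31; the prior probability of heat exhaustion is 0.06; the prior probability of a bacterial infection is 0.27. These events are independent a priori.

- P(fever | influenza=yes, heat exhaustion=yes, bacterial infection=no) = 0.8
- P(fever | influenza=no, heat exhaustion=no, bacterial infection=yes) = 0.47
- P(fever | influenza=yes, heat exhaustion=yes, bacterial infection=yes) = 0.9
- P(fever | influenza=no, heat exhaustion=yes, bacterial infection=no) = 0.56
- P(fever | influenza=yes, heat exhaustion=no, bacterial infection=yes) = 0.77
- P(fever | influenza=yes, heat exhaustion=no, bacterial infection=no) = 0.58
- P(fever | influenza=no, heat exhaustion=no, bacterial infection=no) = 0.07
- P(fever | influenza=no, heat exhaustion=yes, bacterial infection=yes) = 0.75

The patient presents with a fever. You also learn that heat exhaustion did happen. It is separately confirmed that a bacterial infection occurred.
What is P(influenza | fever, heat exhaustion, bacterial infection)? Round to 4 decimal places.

P(influenza | fever, heat exhaustion, bacterial infection) ≈ 0.3503

Weight on influenza=true, given the evidence: 0.9*0.31 = 0.279000
Normalizer over all consistent configurations: 0.75*0.69 + 0.9*0.31 = 0.796500
Posterior = 0.279000 / 0.796500 ≈ 0.3503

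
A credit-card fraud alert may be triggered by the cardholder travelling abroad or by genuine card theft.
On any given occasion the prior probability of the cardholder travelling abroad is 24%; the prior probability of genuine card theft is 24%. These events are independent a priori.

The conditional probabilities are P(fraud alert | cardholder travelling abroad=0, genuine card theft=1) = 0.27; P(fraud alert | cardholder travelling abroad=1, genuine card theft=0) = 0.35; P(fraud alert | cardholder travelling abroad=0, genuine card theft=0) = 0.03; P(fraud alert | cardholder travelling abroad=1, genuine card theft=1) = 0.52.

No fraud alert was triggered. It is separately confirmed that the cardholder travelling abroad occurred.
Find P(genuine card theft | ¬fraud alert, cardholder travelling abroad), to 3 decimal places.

P(genuine card theft | ¬fraud alert, cardholder travelling abroad) ≈ 0.189

Enumerate both values of genuine card theft and weight by the priors:
  P(¬fraud alert | cardholder travelling abroad) = 0.65·0.76 + 0.48·0.24
        = 0.494000 + 0.115200 = 0.609200
Keeping only the genuine card theft-present terms gives 0.115200, so
  P(genuine card theft | ¬fraud alert, cardholder travelling abroad) = 0.115200 / 0.609200 ≈ 0.189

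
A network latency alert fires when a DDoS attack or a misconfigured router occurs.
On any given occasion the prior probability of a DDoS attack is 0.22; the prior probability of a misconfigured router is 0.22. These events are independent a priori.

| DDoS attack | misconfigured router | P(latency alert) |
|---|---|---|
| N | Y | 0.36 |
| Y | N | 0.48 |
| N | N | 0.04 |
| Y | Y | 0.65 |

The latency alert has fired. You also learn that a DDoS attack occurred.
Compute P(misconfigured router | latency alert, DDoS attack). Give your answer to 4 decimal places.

P(misconfigured router | latency alert, DDoS attack) ≈ 0.2764

Enumerate both values of misconfigured router and weight by the priors:
  P(latency alert | DDoS attack) = 0.48·0.78 + 0.65·0.22
        = 0.374400 + 0.143000 = 0.517400
The terms with misconfigured router present sum to 0.143000, so
  P(misconfigured router | latency alert, DDoS attack) = 0.143000 / 0.517400 ≈ 0.2764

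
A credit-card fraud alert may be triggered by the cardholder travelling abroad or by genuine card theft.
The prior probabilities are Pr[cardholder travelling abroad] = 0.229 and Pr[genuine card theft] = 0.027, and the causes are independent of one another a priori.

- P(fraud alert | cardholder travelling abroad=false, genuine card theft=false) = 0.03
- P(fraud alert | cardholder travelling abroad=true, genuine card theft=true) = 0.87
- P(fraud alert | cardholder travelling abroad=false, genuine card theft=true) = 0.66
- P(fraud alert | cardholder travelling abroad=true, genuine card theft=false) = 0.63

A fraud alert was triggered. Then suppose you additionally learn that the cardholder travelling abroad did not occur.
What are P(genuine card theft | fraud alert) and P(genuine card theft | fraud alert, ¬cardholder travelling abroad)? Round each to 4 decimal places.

P(genuine card theft | fraud alert) ≈ 0.1050; P(genuine card theft | fraud alert, ¬cardholder travelling abroad) ≈ 0.3791

Sum P(fraud alert|·) weighted by the priors over the 4 (cardholder travelling abroad, genuine card theft) configurations:
  P(fraud alert) = 0.03×0.771×0.973 + 0.66×0.771×0.027 + 0.63×0.229×0.973 + 0.87×0.229×0.027
        = 0.022505 + 0.013739 + 0.140375 + 0.005379 = 0.181998
The terms with genuine card theft present sum to 0.019118, so
  P(genuine card theft | fraud alert) = 0.019118 / 0.181998 ≈ 0.1050

Now condition on the additional information:
P(fraud alert | ¬cardholder travelling abroad) = 0.03×0.973 + 0.66×0.027 = 0.029190 + 0.017820 = 0.047010
Restricting to configurations with genuine card theft present: 0.66×0.027 = 0.017820.
Hence the posterior is 0.017820/0.047010 ≈ 0.3791.
With cardholder travelling abroad excluded, genuine card theft must carry more of the explanatory weight for the fraud alert.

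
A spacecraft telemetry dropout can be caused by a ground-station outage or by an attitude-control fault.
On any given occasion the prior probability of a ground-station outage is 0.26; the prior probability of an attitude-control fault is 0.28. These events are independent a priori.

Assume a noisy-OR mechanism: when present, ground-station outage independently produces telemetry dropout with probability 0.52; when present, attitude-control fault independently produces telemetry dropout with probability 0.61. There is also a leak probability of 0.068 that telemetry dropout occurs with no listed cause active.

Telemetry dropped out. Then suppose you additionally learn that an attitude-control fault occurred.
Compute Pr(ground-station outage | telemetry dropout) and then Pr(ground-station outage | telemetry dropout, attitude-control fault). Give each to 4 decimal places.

Pr(ground-station outage | telemetry dropout) ≈ 0.4931; Pr(ground-station outage | telemetry dropout, attitude-control fault) ≈ 0.3130

Under noisy-OR, P(telemetry dropout | causes) = 1 − (1−0.068)·∏(1−qᵢ) over the active causes.
Weight on ground-station outage=true, given the evidence: 0.103454 + 0.060099 = 0.163553
Denominator P(telemetry dropout): 0.068*0.74*0.72 + 0.63652*0.74*0.28 + 0.55264*0.26*0.72 + 0.82553*0.26*0.28 = 0.331670
P(ground-station outage | telemetry dropout) = 0.163553/0.331670 ≈ 0.4931

Now condition on the additional information:
For the numerator, keep only ground-station outage=true terms: 0.82553*0.26 = 0.214638
The normalizing constant is 0.63652*0.74 + 0.82553*0.26 = 0.685663
Posterior = 0.214638 / 0.685663 ≈ 0.3130
— attitude-control fault explains away the evidence for ground-station outage.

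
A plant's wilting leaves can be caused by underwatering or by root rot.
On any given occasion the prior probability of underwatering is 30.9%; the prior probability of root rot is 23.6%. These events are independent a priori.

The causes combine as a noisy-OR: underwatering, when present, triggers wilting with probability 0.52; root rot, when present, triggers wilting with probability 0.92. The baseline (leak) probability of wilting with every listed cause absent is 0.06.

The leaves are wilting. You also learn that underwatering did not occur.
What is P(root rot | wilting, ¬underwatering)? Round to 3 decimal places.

Under noisy-OR, P(wilting | causes) = 1 − (1−0.06)·∏(1−qᵢ) over the active causes.
P(wilting | ¬underwatering) = 0.06×0.764 + 0.9248×0.236 = 0.045840 + 0.218253 = 0.264093
Restricting to configurations with root rot present: 0.9248×0.236 = 0.218253.
Hence the posterior is 0.218253/0.264093 ≈ 0.826.

P(root rot | wilting, ¬underwatering) ≈ 0.826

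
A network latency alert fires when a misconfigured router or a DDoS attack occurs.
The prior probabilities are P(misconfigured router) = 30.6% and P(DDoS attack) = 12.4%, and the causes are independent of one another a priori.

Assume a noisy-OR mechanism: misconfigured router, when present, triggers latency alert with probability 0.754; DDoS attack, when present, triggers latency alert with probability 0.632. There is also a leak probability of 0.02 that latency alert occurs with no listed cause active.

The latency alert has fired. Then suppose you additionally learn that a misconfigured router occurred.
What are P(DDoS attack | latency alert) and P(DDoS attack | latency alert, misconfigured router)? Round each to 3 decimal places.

Under noisy-OR, P(latency alert | causes) = 1 − (1−0.02)·∏(1−qᵢ) over the active causes.
By total probability over the 4 (misconfigured router, DDoS attack) configurations:
  P(latency alert) = 0.02*0.694*0.876 + 0.63936*0.694*0.124 + 0.75892*0.306*0.876 + 0.911283*0.306*0.124
        = 0.012159 + 0.055021 + 0.203433 + 0.034578 = 0.305191
The terms with DDoS attack present sum to 0.089599, so
  P(DDoS attack | latency alert) = 0.089599 / 0.305191 ≈ 0.294

Now condition on the additional information:
P(latency alert | misconfigured router) = 0.75892×0.876 + 0.911283×0.124 = 0.664814 + 0.112999 = 0.777813
Restricting to configurations with DDoS attack present: 0.911283×0.124 = 0.112999.
So P(DDoS attack | latency alert, misconfigured router) = 0.112999/0.777813 ≈ 0.145.
The drop from 0.294 to 0.145 is the explaining-away (discounting) effect.

P(DDoS attack | latency alert) ≈ 0.294; P(DDoS attack | latency alert, misconfigured router) ≈ 0.145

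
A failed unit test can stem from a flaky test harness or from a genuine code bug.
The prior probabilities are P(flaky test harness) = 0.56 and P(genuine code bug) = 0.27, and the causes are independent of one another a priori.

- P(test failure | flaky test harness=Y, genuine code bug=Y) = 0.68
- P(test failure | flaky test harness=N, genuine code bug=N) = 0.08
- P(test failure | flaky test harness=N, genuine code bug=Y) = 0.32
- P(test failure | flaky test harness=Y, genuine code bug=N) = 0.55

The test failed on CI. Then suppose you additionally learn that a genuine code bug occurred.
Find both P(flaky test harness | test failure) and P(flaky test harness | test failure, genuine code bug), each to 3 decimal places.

Numerator (weight on configurations with flaky test harness): 0.224840 + 0.102816 = 0.327656
Denominator P(test failure): 0.08×0.44×0.73 + 0.32×0.44×0.27 + 0.55×0.56×0.73 + 0.68×0.56×0.27 = 0.391368
Posterior = 0.327656 / 0.391368 ≈ 0.837

Now condition on the additional information:
P(test failure | genuine code bug) = 0.32×0.44 + 0.68×0.56 = 0.140800 + 0.380800 = 0.521600
Restricting to configurations with flaky test harness present: 0.68×0.56 = 0.380800.
So P(flaky test harness | test failure, genuine code bug) = 0.380800/0.521600 ≈ 0.730.
This is intercausal reasoning (explaining away): once genuine code bug accounts for the test failure, flaky test harness becomes less likely.

P(flaky test harness | test failure) ≈ 0.837; P(flaky test harness | test failure, genuine code bug) ≈ 0.730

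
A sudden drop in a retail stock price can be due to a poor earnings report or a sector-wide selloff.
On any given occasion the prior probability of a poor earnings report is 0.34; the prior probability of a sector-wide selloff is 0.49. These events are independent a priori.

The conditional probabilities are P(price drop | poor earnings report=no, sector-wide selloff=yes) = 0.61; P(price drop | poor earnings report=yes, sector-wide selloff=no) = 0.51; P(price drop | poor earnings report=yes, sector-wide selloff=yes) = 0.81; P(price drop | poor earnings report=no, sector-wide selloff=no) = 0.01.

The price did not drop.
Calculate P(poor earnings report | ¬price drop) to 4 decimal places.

Weight on poor earnings report=true, given the evidence: 0.084966 + 0.031654 = 0.116620
Denominator P(¬price drop): 0.99·0.66·0.51 + 0.39·0.66·0.49 + 0.49·0.34·0.51 + 0.19·0.34·0.49 = 0.575980
P(poor earnings report | ¬price drop) = 0.116620/0.575980 ≈ 0.2025

P(poor earnings report | ¬price drop) ≈ 0.2025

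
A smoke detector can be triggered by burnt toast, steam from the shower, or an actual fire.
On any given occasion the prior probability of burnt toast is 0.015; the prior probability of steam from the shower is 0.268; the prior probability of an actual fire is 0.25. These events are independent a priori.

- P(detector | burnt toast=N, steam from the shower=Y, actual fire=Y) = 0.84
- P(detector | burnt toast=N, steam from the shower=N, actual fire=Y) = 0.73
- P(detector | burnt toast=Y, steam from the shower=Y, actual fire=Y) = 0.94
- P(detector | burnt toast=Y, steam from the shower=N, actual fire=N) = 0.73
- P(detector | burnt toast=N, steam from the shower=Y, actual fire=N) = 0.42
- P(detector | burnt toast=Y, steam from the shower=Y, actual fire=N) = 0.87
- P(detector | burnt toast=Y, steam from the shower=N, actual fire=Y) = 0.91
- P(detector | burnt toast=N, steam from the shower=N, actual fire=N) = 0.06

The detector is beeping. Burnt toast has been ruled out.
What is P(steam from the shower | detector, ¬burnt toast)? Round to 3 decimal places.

Weight on steam from the shower=true, given the evidence: 0.084420 + 0.056280 = 0.140700
The normalizing constant is 0.06*0.732*0.75 + 0.73*0.732*0.25 + 0.42*0.268*0.75 + 0.84*0.268*0.25 = 0.307230
Posterior = 0.140700 / 0.307230 ≈ 0.458

P(steam from the shower | detector, ¬burnt toast) ≈ 0.458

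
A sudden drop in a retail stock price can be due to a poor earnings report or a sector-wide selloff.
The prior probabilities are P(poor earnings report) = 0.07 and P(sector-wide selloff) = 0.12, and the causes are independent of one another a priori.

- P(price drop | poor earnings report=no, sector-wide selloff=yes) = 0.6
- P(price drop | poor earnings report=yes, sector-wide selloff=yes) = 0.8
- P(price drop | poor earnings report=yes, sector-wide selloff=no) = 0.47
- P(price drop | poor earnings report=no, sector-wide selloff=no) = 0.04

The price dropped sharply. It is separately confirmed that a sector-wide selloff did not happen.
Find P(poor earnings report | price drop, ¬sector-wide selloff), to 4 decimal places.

P(poor earnings report | price drop, ¬sector-wide selloff) ≈ 0.4693

P(price drop | ¬sector-wide selloff) = 0.04*0.93 + 0.47*0.07 = 0.037200 + 0.032900 = 0.070100
Of this, 0.032900 comes from 0.47*0.07 (the poor earnings report=true cases).
Hence the posterior is 0.032900/0.070100 ≈ 0.4693.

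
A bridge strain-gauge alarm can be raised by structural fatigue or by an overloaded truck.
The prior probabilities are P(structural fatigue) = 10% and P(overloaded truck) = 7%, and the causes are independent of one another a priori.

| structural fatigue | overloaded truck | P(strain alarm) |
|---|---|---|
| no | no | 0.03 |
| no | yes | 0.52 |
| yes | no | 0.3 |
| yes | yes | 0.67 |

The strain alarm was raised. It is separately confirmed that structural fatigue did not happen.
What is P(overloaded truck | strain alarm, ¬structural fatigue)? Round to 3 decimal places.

By total probability over both values of overloaded truck:
  P(strain alarm | ¬structural fatigue) = 0.03*0.93 + 0.52*0.07
        = 0.027900 + 0.036400 = 0.064300
The terms with overloaded truck present sum to 0.036400, so
  P(overloaded truck | strain alarm, ¬structural fatigue) = 0.036400 / 0.064300 ≈ 0.566

P(overloaded truck | strain alarm, ¬structural fatigue) ≈ 0.566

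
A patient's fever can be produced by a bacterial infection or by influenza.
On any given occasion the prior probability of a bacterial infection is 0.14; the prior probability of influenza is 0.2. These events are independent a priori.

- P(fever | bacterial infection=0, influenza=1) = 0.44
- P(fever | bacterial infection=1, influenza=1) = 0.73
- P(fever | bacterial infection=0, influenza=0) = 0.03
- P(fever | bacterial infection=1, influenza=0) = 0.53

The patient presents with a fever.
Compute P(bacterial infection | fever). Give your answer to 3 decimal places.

Sum P(fever|·) weighted by the priors over the 4 (bacterial infection, influenza) configurations:
  P(fever) = 0.03·0.86·0.8 + 0.44·0.86·0.2 + 0.53·0.14·0.8 + 0.73·0.14·0.2
        = 0.020640 + 0.075680 + 0.059360 + 0.020440 = 0.176120
Keeping only the bacterial infection-present terms gives 0.079800, so
  P(bacterial infection | fever) = 0.079800 / 0.176120 ≈ 0.453

P(bacterial infection | fever) ≈ 0.453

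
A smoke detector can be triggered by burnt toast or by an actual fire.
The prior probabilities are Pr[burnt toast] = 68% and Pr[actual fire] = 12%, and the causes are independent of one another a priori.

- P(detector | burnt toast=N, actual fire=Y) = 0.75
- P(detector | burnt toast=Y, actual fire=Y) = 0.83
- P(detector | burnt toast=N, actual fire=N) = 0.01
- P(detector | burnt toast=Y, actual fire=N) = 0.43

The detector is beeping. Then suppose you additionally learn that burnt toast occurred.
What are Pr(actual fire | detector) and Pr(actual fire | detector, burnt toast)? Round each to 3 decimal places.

Pr(actual fire | detector) ≈ 0.271; Pr(actual fire | detector, burnt toast) ≈ 0.208

P(detector) = 0.01*0.32*0.88 + 0.75*0.32*0.12 + 0.43*0.68*0.88 + 0.83*0.68*0.12 = 0.002816 + 0.028800 + 0.257312 + 0.067728 = 0.356656
Of this, 0.096528 comes from 0.028800 + 0.067728 (the actual fire=true cases).
Hence the posterior is 0.096528/0.356656 ≈ 0.271.

Now also conditioning on burnt toast=true:
Sum P(detector|·) weighted by the priors over both values of actual fire:
  P(detector | burnt toast) = 0.43*0.88 + 0.83*0.12
        = 0.378400 + 0.099600 = 0.478000
Configurations with actual fire contribute 0.099600, so
  P(actual fire | detector, burnt toast) = 0.099600 / 0.478000 ≈ 0.208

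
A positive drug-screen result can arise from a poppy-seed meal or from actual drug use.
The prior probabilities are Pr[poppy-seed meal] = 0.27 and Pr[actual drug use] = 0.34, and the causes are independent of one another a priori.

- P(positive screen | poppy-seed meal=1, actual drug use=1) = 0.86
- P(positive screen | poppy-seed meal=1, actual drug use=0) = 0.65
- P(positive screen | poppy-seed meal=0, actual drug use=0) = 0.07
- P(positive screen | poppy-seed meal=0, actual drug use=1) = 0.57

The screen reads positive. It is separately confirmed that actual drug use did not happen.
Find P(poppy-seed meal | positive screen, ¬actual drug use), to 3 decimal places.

Enumerate both values of poppy-seed meal and weight by the priors:
  P(positive screen | ¬actual drug use) = 0.07·0.73 + 0.65·0.27
        = 0.051100 + 0.175500 = 0.226600
Keeping only the poppy-seed meal-present terms gives 0.175500, so
  P(poppy-seed meal | positive screen, ¬actual drug use) = 0.175500 / 0.226600 ≈ 0.774

P(poppy-seed meal | positive screen, ¬actual drug use) ≈ 0.774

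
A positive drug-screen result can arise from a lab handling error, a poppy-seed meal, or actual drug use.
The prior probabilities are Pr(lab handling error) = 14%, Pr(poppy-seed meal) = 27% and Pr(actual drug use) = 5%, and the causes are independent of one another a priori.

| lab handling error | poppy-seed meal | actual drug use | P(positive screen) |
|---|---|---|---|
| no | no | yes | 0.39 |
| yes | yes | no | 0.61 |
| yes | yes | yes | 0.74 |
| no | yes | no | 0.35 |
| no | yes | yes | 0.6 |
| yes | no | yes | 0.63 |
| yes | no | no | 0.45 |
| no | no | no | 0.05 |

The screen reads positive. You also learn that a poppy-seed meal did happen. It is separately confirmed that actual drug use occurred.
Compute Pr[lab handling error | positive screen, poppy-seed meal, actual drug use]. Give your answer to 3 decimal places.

Pr[lab handling error | positive screen, poppy-seed meal, actual drug use] ≈ 0.167

For the numerator, keep only lab handling error=true terms: 0.74×0.14 = 0.103600
Denominator P(positive screen | poppy-seed meal, actual drug use): 0.6×0.86 + 0.74×0.14 = 0.619600
Posterior = 0.103600 / 0.619600 ≈ 0.167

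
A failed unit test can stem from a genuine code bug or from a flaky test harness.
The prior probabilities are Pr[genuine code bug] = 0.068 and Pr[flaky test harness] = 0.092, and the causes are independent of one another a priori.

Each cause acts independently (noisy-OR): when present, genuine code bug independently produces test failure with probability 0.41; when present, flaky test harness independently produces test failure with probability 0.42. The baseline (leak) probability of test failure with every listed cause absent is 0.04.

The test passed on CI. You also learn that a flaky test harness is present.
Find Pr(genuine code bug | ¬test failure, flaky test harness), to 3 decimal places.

Under noisy-OR, P(test failure | causes) = 1 − (1−0.04)·∏(1−qᵢ) over the active causes.
P(¬test failure | flaky test harness) = 0.5568·0.932 + 0.328512·0.068 = 0.518938 + 0.022339 = 0.541277
Of this, 0.022339 comes from 0.328512·0.068 (the genuine code bug=true cases).
So P(genuine code bug | ¬test failure, flaky test harness) = 0.022339/0.541277 ≈ 0.041.

Pr(genuine code bug | ¬test failure, flaky test harness) ≈ 0.041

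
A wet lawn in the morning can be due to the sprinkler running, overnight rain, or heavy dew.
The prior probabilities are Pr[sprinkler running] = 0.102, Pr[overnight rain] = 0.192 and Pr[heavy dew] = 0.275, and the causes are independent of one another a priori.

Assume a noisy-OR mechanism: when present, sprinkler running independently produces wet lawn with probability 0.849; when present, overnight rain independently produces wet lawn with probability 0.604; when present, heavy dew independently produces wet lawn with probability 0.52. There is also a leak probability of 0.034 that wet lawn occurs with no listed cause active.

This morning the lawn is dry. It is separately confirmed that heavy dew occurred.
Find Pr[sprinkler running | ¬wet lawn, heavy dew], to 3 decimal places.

Under noisy-OR, P(wet lawn | causes) = 1 − (1−0.034)·∏(1−qᵢ) over the active causes.
P(¬wet lawn | heavy dew) = 0.46368×0.898×0.808 + 0.183617×0.898×0.192 + 0.070016×0.102×0.808 + 0.027726×0.102×0.192 = 0.336439 + 0.031659 + 0.005770 + 0.000543 = 0.374411
Restricting to configurations with sprinkler running present: 0.005770 + 0.000543 = 0.006313.
P(sprinkler running | ¬wet lawn, heavy dew) = 0.006313 / 0.374411 ≈ 0.017

Pr[sprinkler running | ¬wet lawn, heavy dew] ≈ 0.017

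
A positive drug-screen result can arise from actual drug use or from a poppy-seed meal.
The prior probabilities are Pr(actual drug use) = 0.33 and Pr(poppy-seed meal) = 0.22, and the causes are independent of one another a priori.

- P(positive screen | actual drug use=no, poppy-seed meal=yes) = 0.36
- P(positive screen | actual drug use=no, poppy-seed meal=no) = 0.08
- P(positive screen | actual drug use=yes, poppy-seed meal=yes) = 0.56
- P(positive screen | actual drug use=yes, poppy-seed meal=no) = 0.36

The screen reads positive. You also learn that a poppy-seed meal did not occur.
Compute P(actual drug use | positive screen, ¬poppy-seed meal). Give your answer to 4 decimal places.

P(actual drug use | positive screen, ¬poppy-seed meal) ≈ 0.6891

Sum P(positive screen|·) weighted by the priors over both values of actual drug use:
  P(positive screen | ¬poppy-seed meal) = 0.08·0.67 + 0.36·0.33
        = 0.053600 + 0.118800 = 0.172400
Configurations with actual drug use contribute 0.118800, so
  P(actual drug use | positive screen, ¬poppy-seed meal) = 0.118800 / 0.172400 ≈ 0.6891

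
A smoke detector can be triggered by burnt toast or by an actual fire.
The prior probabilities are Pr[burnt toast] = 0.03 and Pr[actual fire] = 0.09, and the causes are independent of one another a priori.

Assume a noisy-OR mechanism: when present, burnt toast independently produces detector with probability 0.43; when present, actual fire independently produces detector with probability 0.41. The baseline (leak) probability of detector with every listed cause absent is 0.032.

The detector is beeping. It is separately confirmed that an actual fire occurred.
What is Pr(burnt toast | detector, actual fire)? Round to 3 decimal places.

Pr(burnt toast | detector, actual fire) ≈ 0.046

Under noisy-OR, P(detector | causes) = 1 − (1−0.032)·∏(1−qᵢ) over the active causes.
Numerator (weight on configurations with burnt toast): 0.674462×0.03 = 0.020234
Normalizer over all consistent configurations: 0.42888×0.97 + 0.674462×0.03 = 0.436248
Posterior = 0.020234 / 0.436248 ≈ 0.046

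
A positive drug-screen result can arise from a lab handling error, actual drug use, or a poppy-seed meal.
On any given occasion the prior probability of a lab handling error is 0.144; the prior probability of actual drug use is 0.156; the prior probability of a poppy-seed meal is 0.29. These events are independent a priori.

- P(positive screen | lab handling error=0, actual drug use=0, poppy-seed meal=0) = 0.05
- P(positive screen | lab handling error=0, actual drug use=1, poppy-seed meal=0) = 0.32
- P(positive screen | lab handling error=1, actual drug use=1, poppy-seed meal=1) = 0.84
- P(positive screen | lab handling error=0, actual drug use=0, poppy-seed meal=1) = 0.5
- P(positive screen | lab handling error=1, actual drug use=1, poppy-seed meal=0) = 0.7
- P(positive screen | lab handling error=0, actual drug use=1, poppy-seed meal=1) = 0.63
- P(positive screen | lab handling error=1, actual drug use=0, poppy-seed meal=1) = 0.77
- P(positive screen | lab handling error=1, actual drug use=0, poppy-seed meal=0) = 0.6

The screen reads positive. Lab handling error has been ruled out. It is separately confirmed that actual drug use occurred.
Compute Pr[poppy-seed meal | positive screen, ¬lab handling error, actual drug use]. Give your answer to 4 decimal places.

Pr[poppy-seed meal | positive screen, ¬lab handling error, actual drug use] ≈ 0.4457

Numerator (weight on configurations with poppy-seed meal): 0.63*0.29 = 0.182700
Denominator P(positive screen | ¬lab handling error, actual drug use): 0.32*0.71 + 0.63*0.29 = 0.409900
Posterior = 0.182700 / 0.409900 ≈ 0.4457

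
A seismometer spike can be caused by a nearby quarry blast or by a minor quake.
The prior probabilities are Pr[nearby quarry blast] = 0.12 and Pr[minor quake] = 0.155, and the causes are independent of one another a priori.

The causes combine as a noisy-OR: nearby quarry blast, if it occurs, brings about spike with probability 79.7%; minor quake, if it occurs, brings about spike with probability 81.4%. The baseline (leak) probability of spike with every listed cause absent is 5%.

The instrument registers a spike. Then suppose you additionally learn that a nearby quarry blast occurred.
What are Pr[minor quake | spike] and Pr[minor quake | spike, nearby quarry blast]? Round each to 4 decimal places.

Under noisy-OR, P(spike | causes) = 1 − (1−0.05)·∏(1−qᵢ) over the active causes.
P(spike) = 0.05·0.88·0.845 + 0.8233·0.88·0.155 + 0.80715·0.12·0.845 + 0.96413·0.12·0.155 = 0.037180 + 0.112298 + 0.081845 + 0.017933 = 0.249256
Restricting to configurations with minor quake present: 0.112298 + 0.017933 = 0.130231.
Hence the posterior is 0.130231/0.249256 ≈ 0.5225.

Now condition on the additional information:
Weight on minor quake=true, given the evidence: 0.96413·0.155 = 0.149440
Denominator P(spike | nearby quarry blast): 0.80715·0.845 + 0.96413·0.155 = 0.831482
Posterior = 0.149440 / 0.831482 ≈ 0.1797

Pr[minor quake | spike] ≈ 0.5225; Pr[minor quake | spike, nearby quarry blast] ≈ 0.1797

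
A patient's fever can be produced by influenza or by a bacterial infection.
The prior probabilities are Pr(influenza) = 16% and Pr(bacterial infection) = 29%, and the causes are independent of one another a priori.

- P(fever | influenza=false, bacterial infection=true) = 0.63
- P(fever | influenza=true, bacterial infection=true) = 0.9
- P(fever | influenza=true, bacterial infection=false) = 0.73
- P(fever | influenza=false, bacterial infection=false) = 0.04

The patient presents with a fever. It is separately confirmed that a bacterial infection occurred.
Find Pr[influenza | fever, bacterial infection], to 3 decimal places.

Sum P(fever|·) weighted by the priors over both values of influenza:
  P(fever | bacterial infection) = 0.63*0.84 + 0.9*0.16
        = 0.529200 + 0.144000 = 0.673200
Configurations with influenza contribute 0.144000, so
  P(influenza | fever, bacterial infection) = 0.144000 / 0.673200 ≈ 0.214

Pr[influenza | fever, bacterial infection] ≈ 0.214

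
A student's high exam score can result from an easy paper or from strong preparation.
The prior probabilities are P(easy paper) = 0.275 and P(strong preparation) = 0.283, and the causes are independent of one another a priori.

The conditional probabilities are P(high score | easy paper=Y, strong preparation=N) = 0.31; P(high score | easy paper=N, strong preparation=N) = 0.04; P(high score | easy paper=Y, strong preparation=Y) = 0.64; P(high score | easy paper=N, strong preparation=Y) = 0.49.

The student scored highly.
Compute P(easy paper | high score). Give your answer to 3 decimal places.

P(high score) = 0.04·0.725·0.717 + 0.49·0.725·0.283 + 0.31·0.275·0.717 + 0.64·0.275·0.283 = 0.020793 + 0.100536 + 0.061124 + 0.049808 = 0.232261
Restricting to configurations with easy paper present: 0.061124 + 0.049808 = 0.110932.
P(easy paper | high score) = 0.110932 / 0.232261 ≈ 0.478

P(easy paper | high score) ≈ 0.478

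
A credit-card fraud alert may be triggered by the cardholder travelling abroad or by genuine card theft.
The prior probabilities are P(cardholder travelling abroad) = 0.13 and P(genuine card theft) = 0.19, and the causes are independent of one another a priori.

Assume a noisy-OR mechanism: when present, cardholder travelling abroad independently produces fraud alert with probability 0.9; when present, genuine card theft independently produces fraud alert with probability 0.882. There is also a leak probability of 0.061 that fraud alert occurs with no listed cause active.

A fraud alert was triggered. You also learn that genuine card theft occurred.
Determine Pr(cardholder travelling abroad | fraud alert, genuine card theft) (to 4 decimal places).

Under noisy-OR, P(fraud alert | causes) = 1 − (1−0.061)·∏(1−qᵢ) over the active causes.
P(fraud alert | genuine card theft) = 0.889198×0.87 + 0.98892×0.13 = 0.773602 + 0.128560 = 0.902162
Of this, 0.128560 comes from 0.98892×0.13 (the cardholder travelling abroad=true cases).
So P(cardholder travelling abroad | fraud alert, genuine card theft) = 0.128560/0.902162 ≈ 0.1425.

Pr(cardholder travelling abroad | fraud alert, genuine card theft) ≈ 0.1425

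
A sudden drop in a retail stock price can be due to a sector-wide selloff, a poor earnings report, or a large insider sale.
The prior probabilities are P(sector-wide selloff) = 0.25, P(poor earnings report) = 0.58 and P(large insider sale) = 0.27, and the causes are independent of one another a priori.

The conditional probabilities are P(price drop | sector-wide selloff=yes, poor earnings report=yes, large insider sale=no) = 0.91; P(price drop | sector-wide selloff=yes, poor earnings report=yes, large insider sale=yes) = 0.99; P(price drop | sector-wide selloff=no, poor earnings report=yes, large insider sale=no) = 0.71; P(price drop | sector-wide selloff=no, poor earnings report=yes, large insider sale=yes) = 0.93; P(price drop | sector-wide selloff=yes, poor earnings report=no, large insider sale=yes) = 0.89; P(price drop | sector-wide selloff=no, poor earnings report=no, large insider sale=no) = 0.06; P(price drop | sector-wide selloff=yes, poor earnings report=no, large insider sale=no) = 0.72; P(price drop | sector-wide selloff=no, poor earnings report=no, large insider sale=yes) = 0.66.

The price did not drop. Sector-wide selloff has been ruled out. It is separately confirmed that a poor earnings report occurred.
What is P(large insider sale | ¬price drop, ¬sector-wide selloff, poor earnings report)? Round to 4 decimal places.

P(large insider sale | ¬price drop, ¬sector-wide selloff, poor earnings report) ≈ 0.0820

Numerator (weight on configurations with large insider sale): 0.07*0.27 = 0.018900
The normalizing constant is 0.29*0.73 + 0.07*0.27 = 0.230600
Posterior = 0.018900 / 0.230600 ≈ 0.0820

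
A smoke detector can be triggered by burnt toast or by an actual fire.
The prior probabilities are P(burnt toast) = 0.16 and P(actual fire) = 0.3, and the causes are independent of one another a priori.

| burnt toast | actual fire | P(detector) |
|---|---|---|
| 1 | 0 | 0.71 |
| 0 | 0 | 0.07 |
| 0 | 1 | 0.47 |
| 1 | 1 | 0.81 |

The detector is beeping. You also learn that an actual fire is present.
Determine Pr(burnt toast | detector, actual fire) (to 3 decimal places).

P(detector | actual fire) = 0.47·0.84 + 0.81·0.16 = 0.394800 + 0.129600 = 0.524400
The burnt toast-present share is 0.81·0.16 = 0.129600.
P(burnt toast | detector, actual fire) = 0.129600 / 0.524400 ≈ 0.247

Pr(burnt toast | detector, actual fire) ≈ 0.247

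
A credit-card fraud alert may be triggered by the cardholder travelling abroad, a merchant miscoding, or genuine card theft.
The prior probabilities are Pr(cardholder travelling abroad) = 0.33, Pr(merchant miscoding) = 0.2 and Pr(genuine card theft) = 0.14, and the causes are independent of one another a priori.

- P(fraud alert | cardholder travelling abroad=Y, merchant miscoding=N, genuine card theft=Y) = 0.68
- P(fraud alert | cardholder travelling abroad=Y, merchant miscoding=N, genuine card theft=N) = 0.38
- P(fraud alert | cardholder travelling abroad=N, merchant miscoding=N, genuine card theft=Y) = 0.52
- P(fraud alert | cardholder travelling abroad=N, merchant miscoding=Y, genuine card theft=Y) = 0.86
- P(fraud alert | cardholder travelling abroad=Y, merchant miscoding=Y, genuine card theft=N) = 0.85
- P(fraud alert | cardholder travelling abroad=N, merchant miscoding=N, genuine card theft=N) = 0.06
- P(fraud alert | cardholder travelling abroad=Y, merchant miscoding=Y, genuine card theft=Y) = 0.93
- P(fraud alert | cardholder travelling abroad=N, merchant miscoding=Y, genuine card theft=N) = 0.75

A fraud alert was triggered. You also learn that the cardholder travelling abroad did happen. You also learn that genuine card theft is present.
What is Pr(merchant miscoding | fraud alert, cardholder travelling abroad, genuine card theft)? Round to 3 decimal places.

Pr(merchant miscoding | fraud alert, cardholder travelling abroad, genuine card theft) ≈ 0.255

For the numerator, keep only merchant miscoding=true terms: 0.93×0.2 = 0.186000
Denominator P(fraud alert | cardholder travelling abroad, genuine card theft): 0.68×0.8 + 0.93×0.2 = 0.730000
P(merchant miscoding | fraud alert, cardholder travelling abroad, genuine card theft) = 0.186000/0.730000 ≈ 0.255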